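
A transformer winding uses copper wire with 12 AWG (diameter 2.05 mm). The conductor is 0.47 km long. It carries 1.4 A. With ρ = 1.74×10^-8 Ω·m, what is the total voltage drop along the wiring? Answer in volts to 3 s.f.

3.47 V

A = π(2.05/2 mm)² = π(1.0250e-03 m)² = 3.301e-06 m²
R = ρL/A = (1.74×10^-8)(470)/(3.301e-06) = 2.478 Ω
V = IR = 1.4 × 2.478 = 3.47 V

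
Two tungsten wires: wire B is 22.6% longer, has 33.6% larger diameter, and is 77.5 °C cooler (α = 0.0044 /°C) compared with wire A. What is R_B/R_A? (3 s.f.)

0.453

R ∝ ρL/d² with ρ ∝ (1+αΔT), so R_B/R_A = (1 + 22.6/100) × (1 + 33.6/100)⁻² × (1 − 0.0044×77.5)
= 1.226 × 0.5603 × 0.659 = 0.453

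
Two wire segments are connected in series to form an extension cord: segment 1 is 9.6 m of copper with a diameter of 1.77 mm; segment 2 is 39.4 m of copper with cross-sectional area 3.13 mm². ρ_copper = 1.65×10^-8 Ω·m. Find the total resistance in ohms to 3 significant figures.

0.272 Ω

Segment 1: A = π(d/2)² = π(8.8500e-04 m)² = 2.461e-06 m²
R₁ = ρL/A = (1.65×10^-8)(9.6)/(2.461e-06) = 0.06438 Ω
Segment 2: A = 3.13 mm² = 3.130e-06 m²
R₂ = (1.65×10^-8)(39.4)/(3.130e-06) = 0.2077 Ω
R = R₁ + R₂ = 0.272 Ω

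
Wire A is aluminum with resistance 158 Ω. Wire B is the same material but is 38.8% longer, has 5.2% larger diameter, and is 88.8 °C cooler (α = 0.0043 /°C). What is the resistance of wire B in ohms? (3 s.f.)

R ∝ ρL/d² with ρ ∝ (1+αΔT), so R_B/R_A = (1 + 38.8/100) × (1 + 5.2/100)⁻² × (1 − 0.0043×88.8)
= 1.388 × 0.9036 × 0.6182 = 0.7753
R_B = 0.7753 × 158 = 122 Ω

122 Ω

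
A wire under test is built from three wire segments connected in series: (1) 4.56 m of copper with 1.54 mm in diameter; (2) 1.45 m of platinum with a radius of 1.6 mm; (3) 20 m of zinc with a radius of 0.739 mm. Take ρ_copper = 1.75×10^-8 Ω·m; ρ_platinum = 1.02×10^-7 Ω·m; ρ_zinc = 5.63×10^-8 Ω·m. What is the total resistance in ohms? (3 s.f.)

Seg 1: A = π(d/2)² = π(7.7000e-04 m)² = 1.863e-06 m²
R_1 = (1.75×10^-8)(4.56)/(1.863e-06) = 0.04284 Ω
Seg 2: A = πr² = π(1.6000e-03 m)² = 8.042e-06 m²
R_2 = (1.02×10^-7)(1.45)/(8.042e-06) = 0.01839 Ω
Seg 3: A = πr² = π(7.3900e-04 m)² = 1.716e-06 m²
R_3 = (5.63×10^-8)(20)/(1.716e-06) = 0.6563 Ω
R_total = R_1 + R_2 + R_3 = 0.718 Ω

0.718 Ω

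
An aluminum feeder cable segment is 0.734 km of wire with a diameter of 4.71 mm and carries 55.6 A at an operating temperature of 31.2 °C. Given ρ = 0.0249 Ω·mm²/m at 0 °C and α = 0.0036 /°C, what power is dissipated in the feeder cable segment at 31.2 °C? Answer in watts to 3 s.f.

ρ = 0.0249 Ω·mm²/m = 2.49×10^-8 Ω·m
A = π(d/2)² = π(2.3550e-03 m)² = 1.742e-05 m²
R₍0₎ = ρL/A = (2.49×10^-8)(734)/(1.742e-05) = 1.049 Ω
R₍31.2₎ = R₍0₎(1 + αΔT) = 1.049 × (1 + 0.0036×31.2) = 1.167 Ω
P = I²R = (55.6)² × 1.167 = 3610 W

3610 W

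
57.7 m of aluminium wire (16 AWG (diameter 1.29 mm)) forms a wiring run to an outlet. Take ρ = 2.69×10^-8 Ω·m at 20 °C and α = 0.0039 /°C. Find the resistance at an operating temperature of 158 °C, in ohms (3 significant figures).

1.83 Ω

A = π(1.29/2 mm)² = π(6.4500e-04 m)² = 1.307e-06 m²
R₍20°C₎ = ρL/A = (2.69×10^-8)(57.7)/(1.307e-06) = 1.188 Ω
R = R₀(1 + αΔT) = 1.188(1 + 0.0039×138) = 1.83 Ω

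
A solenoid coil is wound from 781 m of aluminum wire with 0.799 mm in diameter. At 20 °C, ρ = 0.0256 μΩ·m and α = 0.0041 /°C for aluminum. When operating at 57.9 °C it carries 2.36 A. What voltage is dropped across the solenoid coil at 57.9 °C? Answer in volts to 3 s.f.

109 V

ρ = 0.0256 μΩ·m = 2.56×10^-8 Ω·m
A = π(d/2)² = π(3.9950e-04 m)² = 5.014e-07 m²
R₍20₎ = ρL/A = (2.56×10^-8)(781)/(5.014e-07) = 39.88 Ω
R₍57.9₎ = R₍20₎(1 + αΔT) = 39.88 × (1 + 0.0041×37.9) = 46.07 Ω
V = IR = 2.36 × 46.07 = 109 V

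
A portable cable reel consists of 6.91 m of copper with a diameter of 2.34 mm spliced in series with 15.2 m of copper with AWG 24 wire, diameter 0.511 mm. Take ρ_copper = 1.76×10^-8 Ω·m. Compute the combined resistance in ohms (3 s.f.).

Segment 1: A = π(d/2)² = π(1.1700e-03 m)² = 4.301e-06 m²
R₁ = ρL/A = (1.76×10^-8)(6.91)/(4.301e-06) = 0.02828 Ω
Segment 2: A = π(0.511/2 mm)² = π(2.5550e-04 m)² = 2.051e-07 m²
R₂ = (1.76×10^-8)(15.2)/(2.051e-07) = 1.304 Ω
R = R₁ + R₂ = 1.33 Ω

1.33 Ω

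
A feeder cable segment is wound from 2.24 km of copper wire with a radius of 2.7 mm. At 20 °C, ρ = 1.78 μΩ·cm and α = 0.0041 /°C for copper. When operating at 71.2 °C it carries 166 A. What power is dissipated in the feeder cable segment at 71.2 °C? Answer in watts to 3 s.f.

ρ = 1.78 μΩ·cm = 1.78×10^-8 Ω·m
A = πr² = π(2.7000e-03 m)² = 2.290e-05 m²
R₍20₎ = ρL/A = (1.78×10^-8)(2240)/(2.290e-05) = 1.741 Ω
R₍71.2₎ = R₍20₎(1 + αΔT) = 1.741 × (1 + 0.0041×51.2) = 2.106 Ω
P = I²R = (166)² × 2.106 = 58000 W

58000 W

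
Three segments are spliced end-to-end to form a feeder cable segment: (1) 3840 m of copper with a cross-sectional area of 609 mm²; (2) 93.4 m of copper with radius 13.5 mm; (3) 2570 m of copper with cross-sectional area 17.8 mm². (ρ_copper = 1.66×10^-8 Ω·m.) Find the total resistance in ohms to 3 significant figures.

2.50 Ω

Seg 1: A = 609 mm² = 6.090e-04 m²
R_1 = (1.66×10^-8)(3840)/(6.090e-04) = 0.1047 Ω
Seg 2: A = πr² = π(1.3500e-02 m)² = 5.726e-04 m²
R_2 = (1.66×10^-8)(93.4)/(5.726e-04) = 0.002708 Ω
Seg 3: A = 17.8 mm² = 1.780e-05 m²
R_3 = (1.66×10^-8)(2570)/(1.780e-05) = 2.397 Ω
R_total = R_1 + R_2 + R_3 = 2.50 Ω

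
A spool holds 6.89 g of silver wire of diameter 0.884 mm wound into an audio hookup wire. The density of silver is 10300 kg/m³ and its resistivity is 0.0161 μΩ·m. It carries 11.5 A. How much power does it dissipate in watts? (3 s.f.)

3.78 W

ρ = 0.0161 μΩ·m = 1.61×10^-8 Ω·m
A = π(d/2)² = π(4.4200e-04 m)² = 6.1375e-07 m²
L = m/(density·A) = 0.00689/(10300×6.1375e-07) = 1.09 m
R = ρL/A = (1.61×10^-8)(1.09)/(6.1375e-07) = 0.02859 Ω
P = I²R = (11.5)² × 0.02859 = 3.78 W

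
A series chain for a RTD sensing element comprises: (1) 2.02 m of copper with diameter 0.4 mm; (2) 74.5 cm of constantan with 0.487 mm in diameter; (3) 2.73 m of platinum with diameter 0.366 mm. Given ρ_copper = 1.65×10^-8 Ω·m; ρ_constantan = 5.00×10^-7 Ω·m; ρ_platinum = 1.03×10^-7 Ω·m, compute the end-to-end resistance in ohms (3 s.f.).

4.94 Ω

Seg 1: A = π(d/2)² = π(2.0000e-04 m)² = 1.257e-07 m²
R_1 = (1.65×10^-8)(2.02)/(1.257e-07) = 0.2652 Ω
Seg 2: A = π(d/2)² = π(2.4350e-04 m)² = 1.863e-07 m²
R_2 = (5.00×10^-7)(0.745)/(1.863e-07) = 2 Ω
Seg 3: A = π(d/2)² = π(1.8300e-04 m)² = 1.052e-07 m²
R_3 = (1.03×10^-7)(2.73)/(1.052e-07) = 2.673 Ω
R_total = R_1 + R_2 + R_3 = 4.94 Ω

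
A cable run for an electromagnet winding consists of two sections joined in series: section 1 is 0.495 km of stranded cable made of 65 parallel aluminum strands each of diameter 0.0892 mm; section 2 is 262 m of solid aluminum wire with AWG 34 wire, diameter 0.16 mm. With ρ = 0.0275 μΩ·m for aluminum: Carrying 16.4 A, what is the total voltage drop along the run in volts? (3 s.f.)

ρ = 0.0275 μΩ·m = 2.75×10^-8 Ω·m
Section 1: A_strand = π(4.4600e-05)² = 6.249e-09 m²; R₁ = ρL/(N·A_s) = (2.75×10^-8)(495)/(65×6.249e-09) = 33.51 Ω
Section 2: A = π(0.16/2 mm)² = π(8.0000e-05 m)² = 2.011e-08 m²
R₂ = (2.75×10^-8)(262)/(2.011e-08) = 358.3 Ω
R = R₁ + R₂ = 391.9 Ω
V = IR = 16.4 × 391.9 = 6430 V

6430 V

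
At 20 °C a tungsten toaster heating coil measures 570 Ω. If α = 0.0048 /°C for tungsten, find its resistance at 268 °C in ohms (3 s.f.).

1250 Ω

ΔT = 268 − 20 = 248 °C
R = R₀(1 + αΔT) = 570 × (1 + 0.0048×248) = 570 × 2.19 = 1250 Ω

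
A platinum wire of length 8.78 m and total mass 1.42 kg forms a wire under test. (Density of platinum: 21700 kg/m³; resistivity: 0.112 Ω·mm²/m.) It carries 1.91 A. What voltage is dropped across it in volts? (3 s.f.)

ρ = 0.112 Ω·mm²/m = 1.12×10^-7 Ω·m
A = m/(density·L) = 1.42/(21700×8.78) = 7.4531e-06 m²
R = ρL/A = (1.12×10^-7)(8.78)/(7.4531e-06) = 0.1319 Ω
V = IR = 1.91 × 0.1319 = 0.252 V

0.252 V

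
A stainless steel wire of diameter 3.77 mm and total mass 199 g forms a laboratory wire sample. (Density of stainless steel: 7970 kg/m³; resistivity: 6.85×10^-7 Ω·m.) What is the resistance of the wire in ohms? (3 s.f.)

A = π(d/2)² = π(1.8850e-03 m)² = 1.1163e-05 m²
L = m/(density·A) = 0.199/(7970×1.1163e-05) = 2.237 m
R = ρL/A = (6.85×10^-7)(2.237)/(1.1163e-05) = 0.137 Ω

0.137 Ω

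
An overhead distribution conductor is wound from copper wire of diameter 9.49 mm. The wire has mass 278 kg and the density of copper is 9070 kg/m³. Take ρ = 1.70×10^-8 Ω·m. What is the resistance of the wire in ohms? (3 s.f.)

0.104 Ω

A = π(d/2)² = π(4.7450e-03 m)² = 7.0733e-05 m²
L = m/(density·A) = 278/(9070×7.0733e-05) = 433.3 m
R = ρL/A = (1.70×10^-8)(433.3)/(7.0733e-05) = 0.104 Ω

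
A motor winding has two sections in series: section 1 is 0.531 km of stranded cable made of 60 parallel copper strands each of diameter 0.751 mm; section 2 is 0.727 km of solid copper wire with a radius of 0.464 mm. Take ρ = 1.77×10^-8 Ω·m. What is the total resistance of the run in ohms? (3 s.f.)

19.4 Ω

Section 1: A_strand = π(3.7550e-04)² = 4.430e-07 m²; R₁ = ρL/(N·A_s) = (1.77×10^-8)(531)/(60×4.430e-07) = 0.3536 Ω
Section 2: A = πr² = π(4.6400e-04 m)² = 6.764e-07 m²
R₂ = (1.77×10^-8)(727)/(6.764e-07) = 19.02 Ω
R = R₁ + R₂ = 19.4 Ω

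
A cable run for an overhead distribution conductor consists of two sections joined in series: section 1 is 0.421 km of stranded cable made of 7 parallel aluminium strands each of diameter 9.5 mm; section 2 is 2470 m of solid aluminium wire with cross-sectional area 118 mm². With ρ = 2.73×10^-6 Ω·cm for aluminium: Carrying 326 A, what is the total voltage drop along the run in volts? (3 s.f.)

ρ = 2.73×10^-6 Ω·cm = 2.73×10^-8 Ω·m
Section 1: A_strand = π(4.7500e-03)² = 7.088e-05 m²; R₁ = ρL/(N·A_s) = (2.73×10^-8)(421)/(7×7.088e-05) = 0.02316 Ω
Section 2: A = 118 mm² = 1.180e-04 m²
R₂ = (2.73×10^-8)(2470)/(1.180e-04) = 0.5714 Ω
R = R₁ + R₂ = 0.5946 Ω
V = IR = 326 × 0.5946 = 194 V

194 V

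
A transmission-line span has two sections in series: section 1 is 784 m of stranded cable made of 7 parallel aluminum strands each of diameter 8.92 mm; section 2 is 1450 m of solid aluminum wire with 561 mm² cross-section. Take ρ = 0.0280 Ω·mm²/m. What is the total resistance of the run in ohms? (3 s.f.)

ρ = 0.0280 Ω·mm²/m = 2.80×10^-8 Ω·m
Section 1: A_strand = π(4.4600e-03)² = 6.249e-05 m²; R₁ = ρL/(N·A_s) = (2.80×10^-8)(784)/(7×6.249e-05) = 0.05018 Ω
Section 2: A = 561 mm² = 5.610e-04 m²
R₂ = (2.80×10^-8)(1450)/(5.610e-04) = 0.07237 Ω
R = R₁ + R₂ = 0.123 Ω

0.123 Ω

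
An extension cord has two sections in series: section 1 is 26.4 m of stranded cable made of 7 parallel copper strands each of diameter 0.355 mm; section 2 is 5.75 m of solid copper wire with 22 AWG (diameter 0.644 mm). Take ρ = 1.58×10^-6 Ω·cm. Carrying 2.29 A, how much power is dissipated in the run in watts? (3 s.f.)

ρ = 1.58×10^-6 Ω·cm = 1.58×10^-8 Ω·m
Section 1: A_strand = π(1.7750e-04)² = 9.898e-08 m²; R₁ = ρL/(N·A_s) = (1.58×10^-8)(26.4)/(7×9.898e-08) = 0.602 Ω
Section 2: A = π(0.644/2 mm)² = π(3.2200e-04 m)² = 3.257e-07 m²
R₂ = (1.58×10^-8)(5.75)/(3.257e-07) = 0.2789 Ω
R = R₁ + R₂ = 0.8809 Ω
P = I²R = (2.29)² × 0.8809 = 4.62 W

4.62 W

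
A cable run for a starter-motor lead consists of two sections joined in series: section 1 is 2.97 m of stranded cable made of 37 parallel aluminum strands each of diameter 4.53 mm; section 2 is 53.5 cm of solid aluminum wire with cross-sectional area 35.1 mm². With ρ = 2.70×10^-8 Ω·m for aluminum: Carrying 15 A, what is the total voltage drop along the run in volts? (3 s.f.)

0.00819 V

Section 1: A_strand = π(2.2650e-03)² = 1.612e-05 m²; R₁ = ρL/(N·A_s) = (2.70×10^-8)(2.97)/(37×1.612e-05) = 1.345×10^-4 Ω
Section 2: A = 35.1 mm² = 3.510e-05 m²
R₂ = (2.70×10^-8)(0.535)/(3.510e-05) = 4.115×10^-4 Ω
R = R₁ + R₂ = 5.460×10^-4 Ω
V = IR = 15 × 5.460×10^-4 = 0.00819 V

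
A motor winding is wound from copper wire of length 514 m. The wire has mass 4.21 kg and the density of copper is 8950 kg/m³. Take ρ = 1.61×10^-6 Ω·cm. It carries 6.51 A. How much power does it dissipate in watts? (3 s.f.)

383 W

ρ = 1.61×10^-6 Ω·cm = 1.61×10^-8 Ω·m
A = m/(density·L) = 4.21/(8950×514) = 9.1516e-07 m²
R = ρL/A = (1.61×10^-8)(514)/(9.1516e-07) = 9.043 Ω
P = I²R = (6.51)² × 9.043 = 383 W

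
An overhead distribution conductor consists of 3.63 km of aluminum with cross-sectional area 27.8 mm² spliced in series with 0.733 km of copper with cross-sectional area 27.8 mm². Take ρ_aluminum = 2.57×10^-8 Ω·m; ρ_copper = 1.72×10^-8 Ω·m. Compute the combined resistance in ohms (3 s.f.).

Segment 1: A = 27.8 mm² = 2.780e-05 m²
R₁ = ρL/A = (2.57×10^-8)(3630)/(2.780e-05) = 3.356 Ω
R₂ = (1.72×10^-8)(733)/(2.780e-05) = 0.4535 Ω
R = R₁ + R₂ = 3.81 Ω

3.81 Ω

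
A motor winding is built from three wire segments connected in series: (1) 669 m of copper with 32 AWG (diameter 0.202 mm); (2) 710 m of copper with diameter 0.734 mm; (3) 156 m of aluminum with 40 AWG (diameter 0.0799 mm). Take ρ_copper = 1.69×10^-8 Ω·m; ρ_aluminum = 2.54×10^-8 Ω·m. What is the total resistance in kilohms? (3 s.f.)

1.17 kΩ

Seg 1: A = π(0.202/2 mm)² = π(1.0100e-04 m)² = 3.205e-08 m²
R_1 = (1.69×10^-8)(669)/(3.205e-08) = 352.8 Ω
Seg 2: A = π(d/2)² = π(3.6700e-04 m)² = 4.231e-07 m²
R_2 = (1.69×10^-8)(710)/(4.231e-07) = 28.36 Ω
Seg 3: A = π(0.0799/2 mm)² = π(3.9950e-05 m)² = 5.014e-09 m²
R_3 = (2.54×10^-8)(156)/(5.014e-09) = 790.3 Ω
R_total = R_1 + R_2 + R_3 = 1.17 kΩ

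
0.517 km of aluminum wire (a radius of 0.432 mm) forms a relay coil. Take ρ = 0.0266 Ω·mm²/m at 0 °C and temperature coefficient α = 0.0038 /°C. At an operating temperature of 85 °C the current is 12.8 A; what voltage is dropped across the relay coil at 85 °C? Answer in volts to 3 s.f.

397 V

ρ = 0.0266 Ω·mm²/m = 2.66×10^-8 Ω·m
A = πr² = π(4.3200e-04 m)² = 5.863e-07 m²
R₍0₎ = ρL/A = (2.66×10^-8)(517)/(5.863e-07) = 23.46 Ω
R₍85₎ = R₍0₎(1 + αΔT) = 23.46 × (1 + 0.0038×85) = 31.03 Ω
V = IR = 12.8 × 31.03 = 397 V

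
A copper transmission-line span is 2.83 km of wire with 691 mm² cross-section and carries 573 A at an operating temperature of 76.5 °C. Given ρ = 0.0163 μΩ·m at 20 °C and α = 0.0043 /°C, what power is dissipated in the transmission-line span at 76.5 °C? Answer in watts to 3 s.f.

27200 W

ρ = 0.0163 μΩ·m = 1.63×10^-8 Ω·m
A = 691 mm² = 6.910e-04 m²
R₍20₎ = ρL/A = (1.63×10^-8)(2830)/(6.910e-04) = 0.06676 Ω
R₍76.5₎ = R₍20₎(1 + αΔT) = 0.06676 × (1 + 0.0043×56.5) = 0.08298 Ω
P = I²R = (573)² × 0.08298 = 27200 W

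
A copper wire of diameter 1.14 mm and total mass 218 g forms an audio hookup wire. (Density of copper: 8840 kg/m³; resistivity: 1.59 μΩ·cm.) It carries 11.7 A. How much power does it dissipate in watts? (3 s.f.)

ρ = 1.59 μΩ·cm = 1.59×10^-8 Ω·m
A = π(d/2)² = π(5.7000e-04 m)² = 1.0207e-06 m²
L = m/(density·A) = 0.218/(8840×1.0207e-06) = 24.16 m
R = ρL/A = (1.59×10^-8)(24.16)/(1.0207e-06) = 0.3764 Ω
P = I²R = (11.7)² × 0.3764 = 51.5 W

51.5 W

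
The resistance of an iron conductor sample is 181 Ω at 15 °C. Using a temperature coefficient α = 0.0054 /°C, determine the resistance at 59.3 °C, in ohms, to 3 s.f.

ΔT = 59.3 − 15 = 44.3 °C
R = R₀(1 + αΔT) = 181 × (1 + 0.0054×44.3) = 181 × 1.239 = 224 Ω

224 Ω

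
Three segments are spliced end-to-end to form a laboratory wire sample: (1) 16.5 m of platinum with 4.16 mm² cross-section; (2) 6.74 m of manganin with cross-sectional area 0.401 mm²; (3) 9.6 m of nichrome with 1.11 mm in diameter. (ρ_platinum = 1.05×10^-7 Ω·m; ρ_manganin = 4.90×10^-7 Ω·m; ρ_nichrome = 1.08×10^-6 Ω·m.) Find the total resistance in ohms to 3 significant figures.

19.4 Ω

Seg 1: A = 4.16 mm² = 4.160e-06 m²
R_1 = (1.05×10^-7)(16.5)/(4.160e-06) = 0.4165 Ω
Seg 2: A = 0.401 mm² = 4.010e-07 m²
R_2 = (4.90×10^-7)(6.74)/(4.010e-07) = 8.236 Ω
Seg 3: A = π(d/2)² = π(5.5500e-04 m)² = 9.677e-07 m²
R_3 = (1.08×10^-6)(9.6)/(9.677e-07) = 10.71 Ω
R_total = R_1 + R_2 + R_3 = 19.4 Ω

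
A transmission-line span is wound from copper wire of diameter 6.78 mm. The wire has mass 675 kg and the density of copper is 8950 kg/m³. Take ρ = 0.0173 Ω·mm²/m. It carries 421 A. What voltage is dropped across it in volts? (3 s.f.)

421 V

ρ = 0.0173 Ω·mm²/m = 1.73×10^-8 Ω·m
A = π(d/2)² = π(3.3900e-03 m)² = 3.6103e-05 m²
L = m/(density·A) = 675/(8950×3.6103e-05) = 2089 m
R = ρL/A = (1.73×10^-8)(2089)/(3.6103e-05) = 1.001 Ω
V = IR = 421 × 1.001 = 421 V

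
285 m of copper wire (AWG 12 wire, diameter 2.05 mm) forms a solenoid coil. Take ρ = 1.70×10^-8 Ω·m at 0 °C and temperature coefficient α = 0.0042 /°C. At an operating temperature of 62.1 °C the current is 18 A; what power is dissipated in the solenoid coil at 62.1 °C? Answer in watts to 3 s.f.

600 W

A = π(2.05/2 mm)² = π(1.0250e-03 m)² = 3.301e-06 m²
R₍0₎ = ρL/A = (1.70×10^-8)(285)/(3.301e-06) = 1.468 Ω
R₍62.1₎ = R₍0₎(1 + αΔT) = 1.468 × (1 + 0.0042×62.1) = 1.851 Ω
P = I²R = (18)² × 1.851 = 600 W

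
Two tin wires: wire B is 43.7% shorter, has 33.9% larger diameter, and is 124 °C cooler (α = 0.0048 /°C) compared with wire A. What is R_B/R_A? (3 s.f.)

0.127

R ∝ ρL/d² with ρ ∝ (1+αΔT), so R_B/R_A = (1 − 43.7/100) × (1 + 33.9/100)⁻² × (1 − 0.0048×124)
= 0.563 × 0.5577 × 0.4048 = 0.127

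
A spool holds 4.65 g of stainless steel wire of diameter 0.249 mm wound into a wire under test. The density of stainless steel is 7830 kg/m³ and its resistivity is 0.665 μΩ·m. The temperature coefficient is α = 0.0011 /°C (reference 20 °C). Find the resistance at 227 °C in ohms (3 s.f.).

ρ = 0.665 μΩ·m = 6.65×10^-7 Ω·m
A = π(d/2)² = π(1.2450e-04 m)² = 4.8695e-08 m²
L = m/(density·A) = 0.00465/(7830×4.8695e-08) = 12.2 m
R = ρL/A = (6.65×10^-7)(12.2)/(4.8695e-08) = 166.5 Ω
R(227 °C) = 166.5 × (1 + 0.0011×207) = 204 Ω

204 Ω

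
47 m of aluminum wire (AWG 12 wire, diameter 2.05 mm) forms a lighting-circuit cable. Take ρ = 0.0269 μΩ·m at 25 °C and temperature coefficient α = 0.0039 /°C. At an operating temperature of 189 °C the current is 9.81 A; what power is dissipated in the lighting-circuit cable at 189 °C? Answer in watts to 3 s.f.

ρ = 0.0269 μΩ·m = 2.69×10^-8 Ω·m
A = π(2.05/2 mm)² = π(1.0250e-03 m)² = 3.301e-06 m²
R₍25₎ = ρL/A = (2.69×10^-8)(47)/(3.301e-06) = 0.383 Ω
R₍189₎ = R₍25₎(1 + αΔT) = 0.383 × (1 + 0.0039×164) = 0.628 Ω
P = I²R = (9.81)² × 0.628 = 60.4 W

60.4 W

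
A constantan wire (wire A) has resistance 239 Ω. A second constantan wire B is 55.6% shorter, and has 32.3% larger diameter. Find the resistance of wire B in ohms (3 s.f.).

R ∝ L/d², so R_B/R_A = (1 − 55.6/100) × (1 + 32.3/100)⁻²
= 0.444 × 0.5713 = 0.2537
R_B = 0.2537 × 239 = 60.6 Ω

60.6 Ω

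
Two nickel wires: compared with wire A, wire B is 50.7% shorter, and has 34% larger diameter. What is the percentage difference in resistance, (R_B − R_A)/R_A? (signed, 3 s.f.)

-72.5%

R ∝ L/d², so R_B/R_A = (1 − 50.7/100) × (1 + 34/100)⁻²
= 0.493 × 0.5569 = 0.2746
(R_B − R_A)/R_A = 0.2746 − 1 = -72.5%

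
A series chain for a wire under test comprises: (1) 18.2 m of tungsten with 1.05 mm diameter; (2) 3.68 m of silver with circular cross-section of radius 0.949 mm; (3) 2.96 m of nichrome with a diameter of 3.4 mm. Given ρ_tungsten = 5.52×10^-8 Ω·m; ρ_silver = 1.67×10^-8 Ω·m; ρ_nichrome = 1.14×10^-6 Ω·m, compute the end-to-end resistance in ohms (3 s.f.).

1.55 Ω

Seg 1: A = π(d/2)² = π(5.2500e-04 m)² = 8.659e-07 m²
R_1 = (5.52×10^-8)(18.2)/(8.659e-07) = 1.16 Ω
Seg 2: A = πr² = π(9.4900e-04 m)² = 2.829e-06 m²
R_2 = (1.67×10^-8)(3.68)/(2.829e-06) = 0.02172 Ω
Seg 3: A = π(d/2)² = π(1.7000e-03 m)² = 9.079e-06 m²
R_3 = (1.14×10^-6)(2.96)/(9.079e-06) = 0.3717 Ω
R_total = R_1 + R_2 + R_3 = 1.55 Ω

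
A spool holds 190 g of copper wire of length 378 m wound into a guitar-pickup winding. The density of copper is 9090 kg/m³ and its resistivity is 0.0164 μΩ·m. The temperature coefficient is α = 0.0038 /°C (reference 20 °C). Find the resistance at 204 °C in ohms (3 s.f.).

190 Ω

ρ = 0.0164 μΩ·m = 1.64×10^-8 Ω·m
A = m/(density·L) = 0.19/(9090×378) = 5.5297e-08 m²
R = ρL/A = (1.64×10^-8)(378)/(5.5297e-08) = 112.1 Ω
R(204 °C) = 112.1 × (1 + 0.0038×184) = 190 Ω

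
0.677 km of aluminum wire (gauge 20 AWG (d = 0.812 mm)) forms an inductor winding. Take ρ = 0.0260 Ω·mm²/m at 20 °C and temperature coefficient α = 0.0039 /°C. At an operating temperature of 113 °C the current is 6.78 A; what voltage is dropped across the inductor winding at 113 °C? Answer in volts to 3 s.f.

314 V

ρ = 0.0260 Ω·mm²/m = 2.60×10^-8 Ω·m
A = π(0.812/2 mm)² = π(4.0600e-04 m)² = 5.178e-07 m²
R₍20₎ = ρL/A = (2.60×10^-8)(677)/(5.178e-07) = 33.99 Ω
R₍113₎ = R₍20₎(1 + αΔT) = 33.99 × (1 + 0.0039×93) = 46.32 Ω
V = IR = 6.78 × 46.32 = 314 V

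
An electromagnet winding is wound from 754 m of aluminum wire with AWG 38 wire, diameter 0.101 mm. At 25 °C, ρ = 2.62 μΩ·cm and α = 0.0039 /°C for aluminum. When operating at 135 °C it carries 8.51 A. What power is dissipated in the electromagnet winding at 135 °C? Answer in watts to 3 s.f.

ρ = 2.62 μΩ·cm = 2.62×10^-8 Ω·m
A = π(0.101/2 mm)² = π(5.0500e-05 m)² = 8.012e-09 m²
R₍25₎ = ρL/A = (2.62×10^-8)(754)/(8.012e-09) = 2466 Ω
R₍135₎ = R₍25₎(1 + αΔT) = 2466 × (1 + 0.0039×110) = 3523 Ω
P = I²R = (8.51)² × 3523 = 2.55×10^5 W

2.55×10^5 W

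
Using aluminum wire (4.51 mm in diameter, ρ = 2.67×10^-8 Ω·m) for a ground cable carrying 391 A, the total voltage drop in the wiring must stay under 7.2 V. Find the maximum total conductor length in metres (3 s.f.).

A = π(d/2)² = π(2.2550e-03 m)² = 1.598e-05 m²
L_max = V_max·A/(1·ρI) = (7.2)(1.598e-05)/(2.67×10^-8×391) = 11.0 m

11.0 m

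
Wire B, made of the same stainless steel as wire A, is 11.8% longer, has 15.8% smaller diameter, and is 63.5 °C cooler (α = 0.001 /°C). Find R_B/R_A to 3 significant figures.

1.48

R ∝ ρL/d² with ρ ∝ (1+αΔT), so R_B/R_A = (1 + 11.8/100) × (1 − 15.8/100)⁻² × (1 − 0.001×63.5)
= 1.118 × 1.411 × 0.9365 = 1.48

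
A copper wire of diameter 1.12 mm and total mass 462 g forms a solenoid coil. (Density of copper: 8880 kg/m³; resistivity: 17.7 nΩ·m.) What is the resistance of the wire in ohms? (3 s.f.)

ρ = 17.7 nΩ·m = 1.77×10^-8 Ω·m
A = π(d/2)² = π(5.6000e-04 m)² = 9.8520e-07 m²
L = m/(density·A) = 0.462/(8880×9.8520e-07) = 52.81 m
R = ρL/A = (1.77×10^-8)(52.81)/(9.8520e-07) = 0.949 Ω

0.949 Ω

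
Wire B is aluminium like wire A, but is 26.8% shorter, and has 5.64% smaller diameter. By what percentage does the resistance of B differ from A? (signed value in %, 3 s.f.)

R ∝ L/d², so R_B/R_A = (1 − 26.8/100) × (1 − 5.64/100)⁻²
= 0.732 × 1.123 = 0.8221
(R_B − R_A)/R_A = 0.8221 − 1 = -17.8%

-17.8%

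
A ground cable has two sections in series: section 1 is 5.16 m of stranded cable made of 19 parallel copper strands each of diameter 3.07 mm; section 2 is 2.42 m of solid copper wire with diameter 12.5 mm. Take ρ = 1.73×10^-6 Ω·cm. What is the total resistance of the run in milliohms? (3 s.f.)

0.976 mΩ

ρ = 1.73×10^-6 Ω·cm = 1.73×10^-8 Ω·m
Section 1: A_strand = π(1.5350e-03)² = 7.402e-06 m²; R₁ = ρL/(N·A_s) = (1.73×10^-8)(5.16)/(19×7.402e-06) = 6.347×10^-4 Ω
Section 2: A = π(d/2)² = π(6.2500e-03 m)² = 1.227e-04 m²
R₂ = (1.73×10^-8)(2.42)/(1.227e-04) = 3.412×10^-4 Ω
R = R₁ + R₂ = 0.976 mΩ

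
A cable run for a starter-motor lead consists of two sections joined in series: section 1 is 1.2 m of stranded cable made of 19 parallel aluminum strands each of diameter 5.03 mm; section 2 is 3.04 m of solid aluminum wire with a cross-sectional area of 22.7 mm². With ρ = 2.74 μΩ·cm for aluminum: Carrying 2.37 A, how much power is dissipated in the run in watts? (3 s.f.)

0.0211 W

ρ = 2.74 μΩ·cm = 2.74×10^-8 Ω·m
Section 1: A_strand = π(2.5150e-03)² = 1.987e-05 m²; R₁ = ρL/(N·A_s) = (2.74×10^-8)(1.2)/(19×1.987e-05) = 8.709×10^-5 Ω
Section 2: A = 22.7 mm² = 2.270e-05 m²
R₂ = (2.74×10^-8)(3.04)/(2.270e-05) = 0.003669 Ω
R = R₁ + R₂ = 0.003757 Ω
P = I²R = (2.37)² × 0.003757 = 0.0211 W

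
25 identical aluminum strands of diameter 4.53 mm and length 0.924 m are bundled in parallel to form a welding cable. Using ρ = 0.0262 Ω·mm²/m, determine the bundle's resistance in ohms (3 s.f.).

ρ = 0.0262 Ω·mm²/m = 2.62×10^-8 Ω·m
A_strand = π(2.2650e-03 m)² = 1.612e-05 m²
R_strand = ρL/A = (2.62×10^-8)(0.924)/(1.612e-05) = 0.001502 Ω
R_total = R_strand/N = 0.001502/25 = 6.01×10^-5 Ω

6.01×10^-5 Ω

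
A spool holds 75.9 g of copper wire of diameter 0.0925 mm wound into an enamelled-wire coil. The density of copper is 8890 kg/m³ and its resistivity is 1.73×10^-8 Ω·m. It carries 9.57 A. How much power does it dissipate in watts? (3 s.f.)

3.00×10^5 W

A = π(d/2)² = π(4.6250e-05 m)² = 6.7201e-09 m²
L = m/(density·A) = 0.0759/(8890×6.7201e-09) = 1270 m
R = ρL/A = (1.73×10^-8)(1270)/(6.7201e-09) = 3271 Ω
P = I²R = (9.57)² × 3271 = 3.00×10^5 W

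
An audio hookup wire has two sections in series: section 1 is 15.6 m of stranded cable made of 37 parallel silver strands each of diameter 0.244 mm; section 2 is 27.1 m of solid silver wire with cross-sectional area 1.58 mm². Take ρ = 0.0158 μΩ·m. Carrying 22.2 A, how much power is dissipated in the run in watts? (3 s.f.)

204 W

ρ = 0.0158 μΩ·m = 1.58×10^-8 Ω·m
Section 1: A_strand = π(1.2200e-04)² = 4.676e-08 m²; R₁ = ρL/(N·A_s) = (1.58×10^-8)(15.6)/(37×4.676e-08) = 0.1425 Ω
Section 2: A = 1.58 mm² = 1.580e-06 m²
R₂ = (1.58×10^-8)(27.1)/(1.580e-06) = 0.271 Ω
R = R₁ + R₂ = 0.4135 Ω
P = I²R = (22.2)² × 0.4135 = 204 W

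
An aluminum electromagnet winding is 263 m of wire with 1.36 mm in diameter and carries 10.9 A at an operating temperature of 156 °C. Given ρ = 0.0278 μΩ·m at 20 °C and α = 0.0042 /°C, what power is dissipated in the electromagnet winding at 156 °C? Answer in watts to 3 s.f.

940 W

ρ = 0.0278 μΩ·m = 2.78×10^-8 Ω·m
A = π(d/2)² = π(6.8000e-04 m)² = 1.453e-06 m²
R₍20₎ = ρL/A = (2.78×10^-8)(263)/(1.453e-06) = 5.033 Ω
R₍156₎ = R₍20₎(1 + αΔT) = 5.033 × (1 + 0.0042×136) = 7.908 Ω
P = I²R = (10.9)² × 7.908 = 940 W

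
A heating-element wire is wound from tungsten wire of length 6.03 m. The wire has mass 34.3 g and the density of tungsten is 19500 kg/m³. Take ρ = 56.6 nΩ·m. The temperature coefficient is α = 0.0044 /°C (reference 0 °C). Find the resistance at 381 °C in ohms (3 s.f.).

ρ = 56.6 nΩ·m = 5.66×10^-8 Ω·m
A = m/(density·L) = 0.0343/(19500×6.03) = 2.9170e-07 m²
R = ρL/A = (5.66×10^-8)(6.03)/(2.9170e-07) = 1.17 Ω
R(381 °C) = 1.17 × (1 + 0.0044×381) = 3.13 Ω

3.13 Ω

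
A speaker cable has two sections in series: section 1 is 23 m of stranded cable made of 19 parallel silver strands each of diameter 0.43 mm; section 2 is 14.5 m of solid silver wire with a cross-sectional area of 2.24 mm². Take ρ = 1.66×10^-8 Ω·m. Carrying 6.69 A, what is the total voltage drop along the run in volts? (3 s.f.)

Section 1: A_strand = π(2.1500e-04)² = 1.452e-07 m²; R₁ = ρL/(N·A_s) = (1.66×10^-8)(23)/(19×1.452e-07) = 0.1384 Ω
Section 2: A = 2.24 mm² = 2.240e-06 m²
R₂ = (1.66×10^-8)(14.5)/(2.240e-06) = 0.1075 Ω
R = R₁ + R₂ = 0.2458 Ω
V = IR = 6.69 × 0.2458 = 1.64 V

1.64 V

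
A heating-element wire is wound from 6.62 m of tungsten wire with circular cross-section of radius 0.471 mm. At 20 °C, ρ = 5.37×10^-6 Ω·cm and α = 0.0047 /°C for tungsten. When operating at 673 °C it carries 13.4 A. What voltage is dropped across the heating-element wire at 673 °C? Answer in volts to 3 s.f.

ρ = 5.37×10^-6 Ω·cm = 5.37×10^-8 Ω·m
A = πr² = π(4.7100e-04 m)² = 6.969e-07 m²
R₍20₎ = ρL/A = (5.37×10^-8)(6.62)/(6.969e-07) = 0.5101 Ω
R₍673₎ = R₍20₎(1 + αΔT) = 0.5101 × (1 + 0.0047×653) = 2.076 Ω
V = IR = 13.4 × 2.076 = 27.8 V

27.8 V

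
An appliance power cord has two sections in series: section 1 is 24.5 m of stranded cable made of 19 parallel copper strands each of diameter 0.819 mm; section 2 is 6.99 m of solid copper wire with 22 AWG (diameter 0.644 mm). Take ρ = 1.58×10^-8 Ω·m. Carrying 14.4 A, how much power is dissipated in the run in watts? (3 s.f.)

78.3 W

Section 1: A_strand = π(4.0950e-04)² = 5.268e-07 m²; R₁ = ρL/(N·A_s) = (1.58×10^-8)(24.5)/(19×5.268e-07) = 0.03867 Ω
Section 2: A = π(0.644/2 mm)² = π(3.2200e-04 m)² = 3.257e-07 m²
R₂ = (1.58×10^-8)(6.99)/(3.257e-07) = 0.3391 Ω
R = R₁ + R₂ = 0.3777 Ω
P = I²R = (14.4)² × 0.3777 = 78.3 W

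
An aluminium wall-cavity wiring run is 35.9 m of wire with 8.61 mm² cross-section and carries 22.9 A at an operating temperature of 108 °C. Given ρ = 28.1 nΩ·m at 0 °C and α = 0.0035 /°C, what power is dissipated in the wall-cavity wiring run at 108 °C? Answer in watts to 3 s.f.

ρ = 28.1 nΩ·m = 2.81×10^-8 Ω·m
A = 8.61 mm² = 8.610e-06 m²
R₍0₎ = ρL/A = (2.81×10^-8)(35.9)/(8.610e-06) = 0.1172 Ω
R₍108₎ = R₍0₎(1 + αΔT) = 0.1172 × (1 + 0.0035×108) = 0.1615 Ω
P = I²R = (22.9)² × 0.1615 = 84.7 W

84.7 W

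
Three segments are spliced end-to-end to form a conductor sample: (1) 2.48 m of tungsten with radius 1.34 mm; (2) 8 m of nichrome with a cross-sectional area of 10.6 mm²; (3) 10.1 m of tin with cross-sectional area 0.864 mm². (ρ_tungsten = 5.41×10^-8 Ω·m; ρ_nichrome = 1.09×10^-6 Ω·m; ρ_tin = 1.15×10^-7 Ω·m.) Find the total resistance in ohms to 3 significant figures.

2.19 Ω

Seg 1: A = πr² = π(1.3400e-03 m)² = 5.641e-06 m²
R_1 = (5.41×10^-8)(2.48)/(5.641e-06) = 0.02378 Ω
Seg 2: A = 10.6 mm² = 1.060e-05 m²
R_2 = (1.09×10^-6)(8)/(1.060e-05) = 0.8226 Ω
Seg 3: A = 0.864 mm² = 8.640e-07 m²
R_3 = (1.15×10^-7)(10.1)/(8.640e-07) = 1.344 Ω
R_total = R_1 + R_2 + R_3 = 2.19 Ω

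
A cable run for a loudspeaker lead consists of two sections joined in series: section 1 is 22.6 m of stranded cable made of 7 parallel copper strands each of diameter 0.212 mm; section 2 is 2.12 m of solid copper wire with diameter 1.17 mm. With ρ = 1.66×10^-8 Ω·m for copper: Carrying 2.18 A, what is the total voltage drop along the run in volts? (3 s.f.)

Section 1: A_strand = π(1.0600e-04)² = 3.530e-08 m²; R₁ = ρL/(N·A_s) = (1.66×10^-8)(22.6)/(7×3.530e-08) = 1.518 Ω
Section 2: A = π(d/2)² = π(5.8500e-04 m)² = 1.075e-06 m²
R₂ = (1.66×10^-8)(2.12)/(1.075e-06) = 0.03273 Ω
R = R₁ + R₂ = 1.551 Ω
V = IR = 2.18 × 1.551 = 3.38 V

3.38 V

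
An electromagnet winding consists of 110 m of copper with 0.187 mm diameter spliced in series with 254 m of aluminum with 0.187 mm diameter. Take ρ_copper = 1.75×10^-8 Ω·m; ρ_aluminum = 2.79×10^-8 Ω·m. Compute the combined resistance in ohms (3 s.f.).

328 Ω

Segment 1: A = π(d/2)² = π(9.3500e-05 m)² = 2.746e-08 m²
R₁ = ρL/A = (1.75×10^-8)(110)/(2.746e-08) = 70.09 Ω
R₂ = (2.79×10^-8)(254)/(2.746e-08) = 258 Ω
R = R₁ + R₂ = 328 Ω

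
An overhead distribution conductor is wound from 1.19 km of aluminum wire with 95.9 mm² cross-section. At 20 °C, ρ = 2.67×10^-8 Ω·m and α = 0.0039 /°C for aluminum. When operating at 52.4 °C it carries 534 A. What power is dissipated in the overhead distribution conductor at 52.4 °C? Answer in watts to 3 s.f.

1.06×10^5 W

A = 95.9 mm² = 9.590e-05 m²
R₍20₎ = ρL/A = (2.67×10^-8)(1190)/(9.590e-05) = 0.3313 Ω
R₍52.4₎ = R₍20₎(1 + αΔT) = 0.3313 × (1 + 0.0039×32.4) = 0.3732 Ω
P = I²R = (534)² × 0.3732 = 1.06×10^5 W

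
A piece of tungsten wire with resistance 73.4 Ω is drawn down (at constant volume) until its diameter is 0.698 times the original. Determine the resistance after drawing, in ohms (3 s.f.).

Volume constant ⇒ L' = L/r² with r = 0.698. R' = ρL'/A' = ρ(L/r²)/(πr²d₀²/4) = R/r⁴.
R' = 4.213 × 73.4 = 309 Ω

309 Ω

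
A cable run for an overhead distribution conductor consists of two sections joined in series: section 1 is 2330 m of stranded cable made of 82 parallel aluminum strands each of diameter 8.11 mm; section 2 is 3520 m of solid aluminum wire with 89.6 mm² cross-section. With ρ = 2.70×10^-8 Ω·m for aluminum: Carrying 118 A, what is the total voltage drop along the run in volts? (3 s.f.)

127 V

Section 1: A_strand = π(4.0550e-03)² = 5.166e-05 m²; R₁ = ρL/(N·A_s) = (2.70×10^-8)(2330)/(82×5.166e-05) = 0.01485 Ω
Section 2: A = 89.6 mm² = 8.960e-05 m²
R₂ = (2.70×10^-8)(3520)/(8.960e-05) = 1.061 Ω
R = R₁ + R₂ = 1.076 Ω
V = IR = 118 × 1.076 = 127 V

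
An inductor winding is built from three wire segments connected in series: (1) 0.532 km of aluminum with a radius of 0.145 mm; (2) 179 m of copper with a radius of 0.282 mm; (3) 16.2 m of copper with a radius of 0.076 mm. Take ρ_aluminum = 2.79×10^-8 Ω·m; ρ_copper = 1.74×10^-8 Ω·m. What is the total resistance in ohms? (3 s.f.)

Seg 1: A = πr² = π(1.4500e-04 m)² = 6.605e-08 m²
R_1 = (2.79×10^-8)(532)/(6.605e-08) = 224.7 Ω
Seg 2: A = πr² = π(2.8200e-04 m)² = 2.498e-07 m²
R_2 = (1.74×10^-8)(179)/(2.498e-07) = 12.47 Ω
Seg 3: A = πr² = π(7.6000e-05 m)² = 1.815e-08 m²
R_3 = (1.74×10^-8)(16.2)/(1.815e-08) = 15.53 Ω
R_total = R_1 + R_2 + R_3 = 253 Ω

253 Ω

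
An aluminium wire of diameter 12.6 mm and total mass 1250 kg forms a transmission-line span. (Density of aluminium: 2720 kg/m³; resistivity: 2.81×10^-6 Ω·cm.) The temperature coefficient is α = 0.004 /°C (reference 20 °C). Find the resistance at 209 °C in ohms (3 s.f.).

ρ = 2.81×10^-6 Ω·cm = 2.81×10^-8 Ω·m
A = π(d/2)² = π(6.3000e-03 m)² = 1.2469e-04 m²
L = m/(density·A) = 1250/(2720×1.2469e-04) = 3686 m
R = ρL/A = (2.81×10^-8)(3686)/(1.2469e-04) = 0.8306 Ω
R(209 °C) = 0.8306 × (1 + 0.004×189) = 1.46 Ω

1.46 Ω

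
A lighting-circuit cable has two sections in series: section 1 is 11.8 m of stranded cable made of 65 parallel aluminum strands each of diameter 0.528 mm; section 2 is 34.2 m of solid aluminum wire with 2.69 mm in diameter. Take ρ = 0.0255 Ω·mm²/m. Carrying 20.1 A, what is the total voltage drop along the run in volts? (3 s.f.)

ρ = 0.0255 Ω·mm²/m = 2.55×10^-8 Ω·m
Section 1: A_strand = π(2.6400e-04)² = 2.190e-07 m²; R₁ = ρL/(N·A_s) = (2.55×10^-8)(11.8)/(65×2.190e-07) = 0.02114 Ω
Section 2: A = π(d/2)² = π(1.3450e-03 m)² = 5.683e-06 m²
R₂ = (2.55×10^-8)(34.2)/(5.683e-06) = 0.1535 Ω
R = R₁ + R₂ = 0.1746 Ω
V = IR = 20.1 × 0.1746 = 3.51 V

3.51 V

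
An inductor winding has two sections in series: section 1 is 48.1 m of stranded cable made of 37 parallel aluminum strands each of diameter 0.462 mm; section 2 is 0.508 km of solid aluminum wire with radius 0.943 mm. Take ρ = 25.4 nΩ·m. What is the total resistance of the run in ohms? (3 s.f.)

4.82 Ω

ρ = 25.4 nΩ·m = 2.54×10^-8 Ω·m
Section 1: A_strand = π(2.3100e-04)² = 1.676e-07 m²; R₁ = ρL/(N·A_s) = (2.54×10^-8)(48.1)/(37×1.676e-07) = 0.197 Ω
Section 2: A = πr² = π(9.4300e-04 m)² = 2.794e-06 m²
R₂ = (2.54×10^-8)(508)/(2.794e-06) = 4.619 Ω
R = R₁ + R₂ = 4.82 Ω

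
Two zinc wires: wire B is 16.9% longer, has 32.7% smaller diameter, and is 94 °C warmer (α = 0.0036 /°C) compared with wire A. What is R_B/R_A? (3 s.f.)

3.45

R ∝ ρL/d² with ρ ∝ (1+αΔT), so R_B/R_A = (1 + 16.9/100) × (1 − 32.7/100)⁻² × (1 + 0.0036×94)
= 1.169 × 2.208 × 1.338 = 3.45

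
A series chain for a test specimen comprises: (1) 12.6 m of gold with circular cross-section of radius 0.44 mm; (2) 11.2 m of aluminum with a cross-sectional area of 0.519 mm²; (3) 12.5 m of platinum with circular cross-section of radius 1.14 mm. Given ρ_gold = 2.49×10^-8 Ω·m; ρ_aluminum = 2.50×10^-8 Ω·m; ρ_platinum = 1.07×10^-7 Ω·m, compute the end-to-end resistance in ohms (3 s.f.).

Seg 1: A = πr² = π(4.4000e-04 m)² = 6.082e-07 m²
R_1 = (2.49×10^-8)(12.6)/(6.082e-07) = 0.5158 Ω
Seg 2: A = 0.519 mm² = 5.190e-07 m²
R_2 = (2.50×10^-8)(11.2)/(5.190e-07) = 0.5395 Ω
Seg 3: A = πr² = π(1.1400e-03 m)² = 4.083e-06 m²
R_3 = (1.07×10^-7)(12.5)/(4.083e-06) = 0.3276 Ω
R_total = R_1 + R_2 + R_3 = 1.38 Ω

1.38 Ω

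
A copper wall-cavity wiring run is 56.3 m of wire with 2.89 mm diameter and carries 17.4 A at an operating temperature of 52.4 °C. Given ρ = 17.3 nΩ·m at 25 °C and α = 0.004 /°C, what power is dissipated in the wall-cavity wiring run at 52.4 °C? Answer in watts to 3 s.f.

49.9 W

ρ = 17.3 nΩ·m = 1.73×10^-8 Ω·m
A = π(d/2)² = π(1.4450e-03 m)² = 6.560e-06 m²
R₍25₎ = ρL/A = (1.73×10^-8)(56.3)/(6.560e-06) = 0.1485 Ω
R₍52.4₎ = R₍25₎(1 + αΔT) = 0.1485 × (1 + 0.004×27.4) = 0.1648 Ω
P = I²R = (17.4)² × 0.1648 = 49.9 W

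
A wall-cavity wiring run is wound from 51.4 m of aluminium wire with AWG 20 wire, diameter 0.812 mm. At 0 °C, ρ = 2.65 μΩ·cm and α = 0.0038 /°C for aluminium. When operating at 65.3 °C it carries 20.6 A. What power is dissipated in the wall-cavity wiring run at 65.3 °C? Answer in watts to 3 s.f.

1390 W

ρ = 2.65 μΩ·cm = 2.65×10^-8 Ω·m
A = π(0.812/2 mm)² = π(4.0600e-04 m)² = 5.178e-07 m²
R₍0₎ = ρL/A = (2.65×10^-8)(51.4)/(5.178e-07) = 2.63 Ω
R₍65.3₎ = R₍0₎(1 + αΔT) = 2.63 × (1 + 0.0038×65.3) = 3.283 Ω
P = I²R = (20.6)² × 3.283 = 1390 W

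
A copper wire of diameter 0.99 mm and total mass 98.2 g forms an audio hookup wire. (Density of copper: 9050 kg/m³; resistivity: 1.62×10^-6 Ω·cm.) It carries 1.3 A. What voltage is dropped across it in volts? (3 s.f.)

ρ = 1.62×10^-6 Ω·cm = 1.62×10^-8 Ω·m
A = π(d/2)² = π(4.9500e-04 m)² = 7.6977e-07 m²
L = m/(density·A) = 0.0982/(9050×7.6977e-07) = 14.1 m
R = ρL/A = (1.62×10^-8)(14.1)/(7.6977e-07) = 0.2967 Ω
V = IR = 1.3 × 0.2967 = 0.386 V

0.386 V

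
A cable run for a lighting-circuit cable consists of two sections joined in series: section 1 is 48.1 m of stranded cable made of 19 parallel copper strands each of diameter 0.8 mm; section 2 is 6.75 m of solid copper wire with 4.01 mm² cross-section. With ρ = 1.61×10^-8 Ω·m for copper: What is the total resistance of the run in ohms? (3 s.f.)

Section 1: A_strand = π(4.0000e-04)² = 5.027e-07 m²; R₁ = ρL/(N·A_s) = (1.61×10^-8)(48.1)/(19×5.027e-07) = 0.08109 Ω
Section 2: A = 4.01 mm² = 4.010e-06 m²
R₂ = (1.61×10^-8)(6.75)/(4.010e-06) = 0.0271 Ω
R = R₁ + R₂ = 0.108 Ω

0.108 Ω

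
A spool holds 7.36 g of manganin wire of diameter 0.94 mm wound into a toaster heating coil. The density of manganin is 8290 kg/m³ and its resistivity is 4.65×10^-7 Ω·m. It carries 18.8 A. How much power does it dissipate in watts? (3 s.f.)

303 W

A = π(d/2)² = π(4.7000e-04 m)² = 6.9398e-07 m²
L = m/(density·A) = 0.00736/(8290×6.9398e-07) = 1.279 m
R = ρL/A = (4.65×10^-7)(1.279)/(6.9398e-07) = 0.8572 Ω
P = I²R = (18.8)² × 0.8572 = 303 W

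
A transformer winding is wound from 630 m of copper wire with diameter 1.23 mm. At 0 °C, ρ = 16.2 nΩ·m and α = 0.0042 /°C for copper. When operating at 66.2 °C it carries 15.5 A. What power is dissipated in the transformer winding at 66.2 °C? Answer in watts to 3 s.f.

2640 W

ρ = 16.2 nΩ·m = 1.62×10^-8 Ω·m
A = π(d/2)² = π(6.1500e-04 m)² = 1.188e-06 m²
R₍0₎ = ρL/A = (1.62×10^-8)(630)/(1.188e-06) = 8.589 Ω
R₍66.2₎ = R₍0₎(1 + αΔT) = 8.589 × (1 + 0.0042×66.2) = 10.98 Ω
P = I²R = (15.5)² × 10.98 = 2640 W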